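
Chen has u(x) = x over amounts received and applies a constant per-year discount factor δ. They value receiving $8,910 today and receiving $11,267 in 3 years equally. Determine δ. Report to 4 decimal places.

δ ≈ 0.9247

Equating discounted utilities: u(8910) = δ^3·u(11267) ⇒ δ^3 = u(8910)/u(11267).
With u(x) = x: δ^3 = 8910/11267 = 0.79081.
So δ = 0.79081^(1/3) ≈ 0.9247.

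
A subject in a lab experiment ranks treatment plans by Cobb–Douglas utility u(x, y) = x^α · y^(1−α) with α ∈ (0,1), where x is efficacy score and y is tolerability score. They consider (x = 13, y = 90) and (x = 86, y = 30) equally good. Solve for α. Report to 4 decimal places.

Set the two utilities equal: 13^α·90^(1−α) = 86^α·30^(1−α).
(13/86)^α = (30/90)^(1−α); take logs: α·ln(13/86) = (1−α)·ln(30/90), i.e. α·-1.8893979 = (1−α)·-1.0986123.
Thus α·(-2.9880102) = -1.0986123, so α = -1.0986123/-2.9880102 ≈ 0.3677.

α ≈ 0.3677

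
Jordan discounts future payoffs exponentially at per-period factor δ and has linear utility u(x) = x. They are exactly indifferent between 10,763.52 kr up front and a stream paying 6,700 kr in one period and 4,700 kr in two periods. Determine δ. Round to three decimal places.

δ ≈ 0.960

Present value of the stream is 6700·δ + 4700·δ². Indifference gives 6700δ + 4700δ² = 10763.52.
Rearranged: 4700δ² + 6700δ − 10763.52 = 0.
By the quadratic formula (taking the positive root), δ = (−6700 + √247244176.00) / 9400 ≈ 0.960.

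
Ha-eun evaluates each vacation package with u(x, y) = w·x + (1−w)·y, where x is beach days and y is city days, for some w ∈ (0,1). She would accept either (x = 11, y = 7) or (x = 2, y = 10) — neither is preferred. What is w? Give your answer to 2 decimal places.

w = 0.25

Equating utilities: w·11 + (1−w)·7 = w·2 + (1−w)·10.
Rearranging, 9·w − 3·(1−w) = 0.
The marginal rate of substitution is 3/9, so w = 3/(9+3) = 0.25.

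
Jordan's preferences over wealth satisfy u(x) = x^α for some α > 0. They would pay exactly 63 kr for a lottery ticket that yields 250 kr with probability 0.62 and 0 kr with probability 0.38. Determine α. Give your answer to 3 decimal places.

α ≈ 0.347

Since u(0) = 0, the lottery's EU is 0.62·250^α.
Setting u(63) equal to that: 63^α = 0.62·250^α ⇒ (63/250)^α = 0.62.
Take logs: α = ln 0.62 / ln(63/250) ≈ 0.34682.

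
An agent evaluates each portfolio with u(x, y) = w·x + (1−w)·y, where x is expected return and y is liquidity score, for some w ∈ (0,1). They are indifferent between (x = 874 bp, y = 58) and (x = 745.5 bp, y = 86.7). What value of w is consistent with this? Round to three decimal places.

Indifference: w·874 + (1−w)·58 = w·745.5 + (1−w)·86.7.
w·(874−745.5) = (1−w)·(86.7−58), i.e. w·128.5 = (1−w)·28.7.
The marginal rate of substitution is 28.7/128.5, so w = 28.7/(128.5+28.7) = 0.183.

w = 0.183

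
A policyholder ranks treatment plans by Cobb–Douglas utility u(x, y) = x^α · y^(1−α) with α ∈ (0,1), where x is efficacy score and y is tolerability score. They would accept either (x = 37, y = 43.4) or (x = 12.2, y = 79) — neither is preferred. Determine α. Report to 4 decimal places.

Indifference: 37^α · 43.4^(1−α) = 12.2^α · 79^(1−α).
Taking logs: α·ln 37 + (1−α)·ln 43.4 = α·ln 12.2 + (1−α)·ln 79, i.e. α·1.1094820 = (1−α)·0.5989884.
So α/(1−α) = (0.5989884)/(1.1094820) = 0.5398811, and α = 0.5398811/1.5398811 ≈ 0.3506.

α ≈ 0.3506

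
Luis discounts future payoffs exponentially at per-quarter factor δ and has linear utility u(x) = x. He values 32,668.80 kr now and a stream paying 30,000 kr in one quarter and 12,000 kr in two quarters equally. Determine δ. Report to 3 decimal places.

δ ≈ 0.820

Present value of the stream is 30000·δ + 12000·δ². Indifference gives 30000δ + 12000δ² = 32668.80.
That is, 12000δ² + 30000δ − 32668.80 = 0, a quadratic in δ.
The positive root is δ = [−30000 + √(30000² + 4·12000·32668.80)] / (2·12000) = (−30000 + 49680.000)/24000 ≈ 0.820.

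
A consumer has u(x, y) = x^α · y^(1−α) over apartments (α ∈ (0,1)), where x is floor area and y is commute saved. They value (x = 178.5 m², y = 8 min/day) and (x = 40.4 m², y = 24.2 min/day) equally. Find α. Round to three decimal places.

Set the two utilities equal: 178.5^α·8^(1−α) = 40.4^α·24.2^(1−α).
Taking logs: α·ln 178.5 + (1−α)·ln 8 = α·ln 40.4 + (1−α)·ln 24.2, i.e. α·1.485759 = (1−α)·1.106911.
So α/(1−α) = (1.106911)/(1.485759) = 0.745014, and α = 0.745014/1.745014 ≈ 0.427.

α ≈ 0.427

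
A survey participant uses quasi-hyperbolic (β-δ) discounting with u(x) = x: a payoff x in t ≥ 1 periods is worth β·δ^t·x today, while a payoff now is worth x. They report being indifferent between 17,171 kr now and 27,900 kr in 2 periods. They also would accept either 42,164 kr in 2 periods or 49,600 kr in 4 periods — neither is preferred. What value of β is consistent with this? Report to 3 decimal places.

β ≈ 0.724

From the later pair, β·δ^2·42164 = β·δ^4·49600; dividing through, δ^2 = 42164/49600 = 0.85008, so δ = 0.92200.
Substituting δ into 17171 = β·δ^2·27900: β = 17171/(23717.250) ≈ 0.724.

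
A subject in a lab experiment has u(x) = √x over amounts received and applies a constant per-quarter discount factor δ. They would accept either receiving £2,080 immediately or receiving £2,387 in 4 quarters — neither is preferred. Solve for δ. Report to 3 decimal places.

δ ≈ 0.983

The payoff in 4 quarters is discounted by δ^4, so u(2080) = δ^4·u(2387) and δ^4 = u(2080)/u(2387).
Since u(x) = √x, δ^4 = √(2080/2387) = 0.93348.
So δ = 0.93348^(1/4) ≈ 0.983.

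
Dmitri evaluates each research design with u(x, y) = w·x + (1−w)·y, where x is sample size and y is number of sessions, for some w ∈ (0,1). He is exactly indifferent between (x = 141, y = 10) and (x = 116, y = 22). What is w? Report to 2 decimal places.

Equating utilities: w·141 + (1−w)·10 = w·116 + (1−w)·22.
Collecting terms: w·25 = (1−w)·12.
Hence w = 12/(25+12) = 12/37 = 0.32.

w = 0.32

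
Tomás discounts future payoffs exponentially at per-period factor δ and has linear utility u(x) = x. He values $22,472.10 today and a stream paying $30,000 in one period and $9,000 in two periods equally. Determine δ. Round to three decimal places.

Present value of the stream is 30000·δ + 9000·δ². Indifference gives 30000δ + 9000δ² = 22472.10.
That is, 9000δ² + 30000δ − 22472.10 = 0, a quadratic in δ.
By the quadratic formula (taking the positive root), δ = (−30000 + √1708995600.00) / 18000 ≈ 0.630.

δ ≈ 0.630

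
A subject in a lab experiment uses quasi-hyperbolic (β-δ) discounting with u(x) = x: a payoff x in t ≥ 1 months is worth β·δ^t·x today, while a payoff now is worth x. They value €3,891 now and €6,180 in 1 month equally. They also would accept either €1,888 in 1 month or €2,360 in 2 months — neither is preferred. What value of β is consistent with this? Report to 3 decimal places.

The second indifference involves only future payoffs, so β cancels: β·δ^1·1888 = β·δ^2·2360, giving δ = 1888/2360 = 0.80000.
Substituting δ into 3891 = β·δ·6180: β = 3891/(4944.000) ≈ 0.787.

β ≈ 0.787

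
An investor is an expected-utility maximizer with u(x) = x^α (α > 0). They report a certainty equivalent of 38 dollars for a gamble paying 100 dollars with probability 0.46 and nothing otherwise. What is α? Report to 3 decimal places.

EU(lottery) = 0.46·100^α + 0.54·0 = 0.46·100^α.
Setting u(38) equal to that: 38^α = 0.46·100^α ⇒ (38/100)^α = 0.46.
Taking logs: α·ln(38/100) = ln(0.46), so α = -0.776529 / -0.967584 ≈ 0.803.

α ≈ 0.803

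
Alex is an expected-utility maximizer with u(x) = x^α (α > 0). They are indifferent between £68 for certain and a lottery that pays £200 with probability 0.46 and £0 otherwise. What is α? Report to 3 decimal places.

α ≈ 0.720

The lottery's expected utility is 0.46·u(200) + 0.54·u(0) = 0.46·200^α (since u(0) = 0 for α > 0).
Setting u(68) equal to that: 68^α = 0.46·200^α ⇒ (68/200)^α = 0.46.
Taking logs: α·ln(68/200) = ln(0.46), so α = -0.776529 / -1.078810 ≈ 0.720.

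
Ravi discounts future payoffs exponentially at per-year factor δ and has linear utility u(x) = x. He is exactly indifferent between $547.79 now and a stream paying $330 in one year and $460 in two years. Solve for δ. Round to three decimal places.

The stream is worth 330δ + 460δ² today, so 330δ + 460δ² = 547.79.
Rearranged: 460δ² + 330δ − 547.79 = 0.
By the quadratic formula (taking the positive root), δ = (−330 + √1116833.60) / 920 ≈ 0.790.

δ ≈ 0.790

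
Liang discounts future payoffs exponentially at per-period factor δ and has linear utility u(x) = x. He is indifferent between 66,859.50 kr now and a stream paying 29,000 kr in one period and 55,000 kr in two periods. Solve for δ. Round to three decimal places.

δ ≈ 0.870

Present value of the stream is 29000·δ + 55000·δ². Indifference gives 29000δ + 55000δ² = 66859.50.
So 55000δ² + 29000δ − 66859.50 = 0.
The positive root is δ = [−29000 + √(29000² + 4·55000·66859.50)] / (2·55000) = (−29000 + 124700.000)/110000 ≈ 0.870.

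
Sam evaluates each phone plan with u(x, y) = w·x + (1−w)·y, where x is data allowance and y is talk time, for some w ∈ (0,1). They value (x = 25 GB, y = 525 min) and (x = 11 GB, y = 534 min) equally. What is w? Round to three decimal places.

Equating utilities: w·25 + (1−w)·525 = w·11 + (1−w)·534.
Rearranging, 14·w − 9·(1−w) = 0.
So w/(1−w) = 9/14 = 0.6429, giving w = 9/(14+9) = 0.391.

w = 0.391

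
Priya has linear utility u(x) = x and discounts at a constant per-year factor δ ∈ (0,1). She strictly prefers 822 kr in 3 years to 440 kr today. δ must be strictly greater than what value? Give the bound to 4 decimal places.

Under u(x) = x this choice says 440 < δ^3·822.
Hence δ^3 > 440/822 = 0.53528, and x ↦ x^(1/3) is increasing on (0,∞).
δ > 0.53528^(1/3) = 0.8119.

δ > 0.8119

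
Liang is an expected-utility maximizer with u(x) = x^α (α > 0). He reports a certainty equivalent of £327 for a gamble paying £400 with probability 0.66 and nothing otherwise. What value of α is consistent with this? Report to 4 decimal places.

α ≈ 2.0621

The lottery's expected utility is 0.66·u(400) + 0.34·u(0) = 0.66·400^α (since u(0) = 0 for α > 0).
Equating: 327^α = 0.66·400^α, i.e. 0.8175^α = 0.66.
Take logs: α = ln 0.66 / ln(327/400) ≈ 2.062067.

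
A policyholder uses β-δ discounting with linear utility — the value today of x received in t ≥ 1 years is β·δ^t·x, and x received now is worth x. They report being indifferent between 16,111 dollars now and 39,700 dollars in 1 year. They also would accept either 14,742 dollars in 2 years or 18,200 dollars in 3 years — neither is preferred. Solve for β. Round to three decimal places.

β ≈ 0.501

Both payoffs in the second observation are in the future, so β drops out: δ^2·14742 = δ^3·18200 ⇒ δ = 14742/18200 = 0.81000.
Substituting δ into 16111 = β·δ·39700: β = 16111/(32157.000) ≈ 0.501.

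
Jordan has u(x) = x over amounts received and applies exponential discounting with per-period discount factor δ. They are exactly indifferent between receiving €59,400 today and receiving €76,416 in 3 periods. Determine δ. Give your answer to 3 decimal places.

δ ≈ 0.919

Indifference means u(59400) = δ^3 · u(76416), so δ^3 = u(59400)/u(76416).
With u(x) = x: δ^3 = 59400/76416 = 0.77732.
Hence δ = (0.77732)^(1/3) = 0.91946.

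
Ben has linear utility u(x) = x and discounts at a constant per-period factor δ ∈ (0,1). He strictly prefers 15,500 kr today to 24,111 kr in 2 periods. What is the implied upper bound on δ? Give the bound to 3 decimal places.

Under u(x) = x this choice says 15500 > δ^2·24111.
Dividing by 24111: δ^2 < 0.64286. Both sides are positive, so the square root keeps the direction.
δ < 0.64286^(1/2) = 0.802.

δ < 0.802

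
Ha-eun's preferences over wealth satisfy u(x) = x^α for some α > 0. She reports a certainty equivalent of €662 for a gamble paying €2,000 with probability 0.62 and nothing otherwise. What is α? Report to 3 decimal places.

α ≈ 0.432

The lottery's expected utility is 0.62·u(2000) + 0.38·u(0) = 0.62·2000^α (since u(0) = 0 for α > 0).
Setting u(662) equal to that: 662^α = 0.62·2000^α ⇒ (662/2000)^α = 0.62.
α = ln(0.62) / ln(662/2000) = -0.478036/-1.105637 ≈ 0.432.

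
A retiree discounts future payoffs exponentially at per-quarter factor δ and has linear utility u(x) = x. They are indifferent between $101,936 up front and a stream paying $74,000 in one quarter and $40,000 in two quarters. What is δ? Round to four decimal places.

Present value of the stream is 74000·δ + 40000·δ². Indifference gives 74000δ + 40000δ² = 101936.
Rearranged: 40000δ² + 74000δ − 101936 = 0.
The positive root is δ = [−74000 + √(74000² + 4·40000·101936)] / (2·40000) = (−74000 + 147600.000)/80000 ≈ 0.9200.

δ ≈ 0.9200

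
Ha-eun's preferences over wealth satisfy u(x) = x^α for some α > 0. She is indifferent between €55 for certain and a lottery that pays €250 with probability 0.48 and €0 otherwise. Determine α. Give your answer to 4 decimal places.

α ≈ 0.4847

Since u(0) = 0, the lottery's EU is 0.48·250^α.
Indifference: 55^α = 0.48·250^α, so (55/250)^α = 0.48.
Take logs: α = ln 0.48 / ln(55/250) ≈ 0.484747.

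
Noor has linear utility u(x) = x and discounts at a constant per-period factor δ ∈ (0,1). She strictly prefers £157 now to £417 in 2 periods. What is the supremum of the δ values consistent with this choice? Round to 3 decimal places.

Comparing present values: 157 > δ^2·417.
So δ^2 < 157/417 = 0.37650; taking the square root of both positive sides preserves the inequality.
δ < (157/417)^(1/2) ≈ 0.614.

δ < 0.614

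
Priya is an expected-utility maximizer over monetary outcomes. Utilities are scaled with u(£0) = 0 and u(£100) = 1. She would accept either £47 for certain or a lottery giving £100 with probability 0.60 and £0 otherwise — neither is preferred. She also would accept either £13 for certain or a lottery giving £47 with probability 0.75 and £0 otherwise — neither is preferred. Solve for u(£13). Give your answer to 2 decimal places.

The first gamble pins u(£47): it must equal 0.60·1 + 0.40·0 = 0.60.
The second indifference gives u(£13) = 0.75·u(£47) + 0.25·u(£0) = 0.75·0.60 + 0.25·0.00 = 0.4500.

0.45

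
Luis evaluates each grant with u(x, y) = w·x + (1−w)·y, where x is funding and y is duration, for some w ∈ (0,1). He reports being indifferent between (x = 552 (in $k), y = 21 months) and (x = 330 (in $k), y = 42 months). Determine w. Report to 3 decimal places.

w = 0.086

Indifference: w·552 + (1−w)·21 = w·330 + (1−w)·42.
Collecting terms: w·222 = (1−w)·21.
The marginal rate of substitution is 21/222, so w = 21/(222+21) = 0.086.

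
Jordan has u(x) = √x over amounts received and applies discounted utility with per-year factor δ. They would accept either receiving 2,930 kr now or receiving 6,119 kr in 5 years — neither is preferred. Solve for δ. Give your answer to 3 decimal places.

Indifference means u(2930) = δ^5 · u(6119), so δ^5 = u(2930)/u(6119).
Since u(x) = √x, δ^5 = √(2930/6119) = 0.69198.
Taking the 5th root: δ = 0.69198^(1/5) ≈ 0.929.

δ ≈ 0.929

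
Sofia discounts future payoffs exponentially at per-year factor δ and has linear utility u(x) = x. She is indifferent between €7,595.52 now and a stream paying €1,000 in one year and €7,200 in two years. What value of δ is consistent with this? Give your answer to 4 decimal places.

The stream is worth 1000δ + 7200δ² today, so 1000δ + 7200δ² = 7595.52.
Rearranged: 7200δ² + 1000δ − 7595.52 = 0.
The positive root is δ = [−1000 + √(1000² + 4·7200·7595.52)] / (2·7200) = (−1000 + 14824.000)/14400 ≈ 0.9600.

δ ≈ 0.9600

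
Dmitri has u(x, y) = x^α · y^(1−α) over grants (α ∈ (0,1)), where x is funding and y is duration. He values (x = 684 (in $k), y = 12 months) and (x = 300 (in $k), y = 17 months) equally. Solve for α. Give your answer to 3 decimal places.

Indifference: 684^α · 12^(1−α) = 300^α · 17^(1−α).
Rearrange to (684/300)^α = (17/12)^(1−α) and take logs: α·0.824175 = (1−α)·0.348307.
So α/(1−α) = (0.348307)/(0.824175) = 0.422613, and α = 0.422613/1.422613 ≈ 0.297.

α ≈ 0.297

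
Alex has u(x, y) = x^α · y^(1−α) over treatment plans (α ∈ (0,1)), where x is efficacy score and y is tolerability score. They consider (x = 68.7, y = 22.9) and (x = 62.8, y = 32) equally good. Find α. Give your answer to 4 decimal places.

The Cobb–Douglas utilities coincide, so 68.7^α·22.9^(1−α) = 62.8^α·32^(1−α).
Taking logs: α·ln 68.7 + (1−α)·ln 22.9 = α·ln 62.8 + (1−α)·ln 32, i.e. α·0.0897941 = (1−α)·0.3345990.
Thus α·(0.4243931) = 0.3345990, so α = 0.3345990/0.4243931 ≈ 0.7884.

α ≈ 0.7884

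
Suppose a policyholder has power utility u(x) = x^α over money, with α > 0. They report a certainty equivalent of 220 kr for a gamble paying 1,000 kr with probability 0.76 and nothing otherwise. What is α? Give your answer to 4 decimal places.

Since u(0) = 0, the lottery's EU is 0.76·1000^α.
Indifference: 220^α = 0.76·1000^α, so (220/1000)^α = 0.76.
Take logs: α = ln 0.76 / ln(220/1000) ≈ 0.181251.

α ≈ 0.1813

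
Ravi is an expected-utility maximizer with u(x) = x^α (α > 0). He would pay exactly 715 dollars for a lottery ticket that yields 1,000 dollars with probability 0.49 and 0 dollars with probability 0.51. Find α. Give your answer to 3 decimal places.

Since u(0) = 0, the lottery's EU is 0.49·1000^α.
Setting u(715) equal to that: 715^α = 0.49·1000^α ⇒ (715/1000)^α = 0.49.
Take logs: α = ln 0.49 / ln(715/1000) ≈ 2.12640.

α ≈ 2.126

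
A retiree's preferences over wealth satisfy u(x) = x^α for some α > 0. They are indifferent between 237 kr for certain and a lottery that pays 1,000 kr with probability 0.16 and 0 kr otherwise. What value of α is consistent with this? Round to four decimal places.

The lottery's expected utility is 0.16·u(1000) + 0.84·u(0) = 0.16·1000^α (since u(0) = 0 for α > 0).
Equating: 237^α = 0.16·1000^α, i.e. 0.2370^α = 0.16.
Take logs: α = ln 0.16 / ln(237/1000) ≈ 1.272896.

α ≈ 1.2729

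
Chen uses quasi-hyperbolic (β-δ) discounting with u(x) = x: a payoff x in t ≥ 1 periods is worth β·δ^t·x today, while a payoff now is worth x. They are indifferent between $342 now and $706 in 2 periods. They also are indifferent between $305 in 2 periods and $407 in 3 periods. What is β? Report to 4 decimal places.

From the later pair, β·δ^2·305 = β·δ^3·407; dividing through, δ = 305/407 = 0.74939.
Now use the now-vs-future pair: 342 = β·δ^2·706 gives β = 342/(0.56158·706) ≈ 0.8626.

β ≈ 0.8626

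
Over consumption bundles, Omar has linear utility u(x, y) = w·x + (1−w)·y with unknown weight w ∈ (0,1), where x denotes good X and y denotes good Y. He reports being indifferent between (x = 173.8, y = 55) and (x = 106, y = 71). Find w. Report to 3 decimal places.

Indifference: w·173.8 + (1−w)·55 = w·106 + (1−w)·71.
Rearranging, 67.8·w − 16·(1−w) = 0.
The marginal rate of substitution is 16/67.8, so w = 16/(67.8+16) = 0.191.

w = 0.191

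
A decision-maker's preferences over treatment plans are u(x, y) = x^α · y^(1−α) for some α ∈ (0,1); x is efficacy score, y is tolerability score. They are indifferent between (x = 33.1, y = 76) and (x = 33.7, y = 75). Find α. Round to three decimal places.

α ≈ 0.424

Set the two utilities equal: 33.1^α·76^(1−α) = 33.7^α·75^(1−α).
Taking logs: α·ln 33.1 + (1−α)·ln 76 = α·ln 33.7 + (1−α)·ln 75, i.e. α·-0.017965 = (1−α)·-0.013245.
So α/(1−α) = (-0.013245)/(-0.017965) = 0.737267, and α = 0.737267/1.737267 ≈ 0.424.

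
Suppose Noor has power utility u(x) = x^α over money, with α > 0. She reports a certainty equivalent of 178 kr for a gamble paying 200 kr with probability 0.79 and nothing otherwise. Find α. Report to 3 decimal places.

α ≈ 2.023

EU(lottery) = 0.79·200^α + 0.21·0 = 0.79·200^α.
Equating: 178^α = 0.79·200^α, i.e. 0.8900^α = 0.79.
α = ln(0.79) / ln(178/200) = -0.235722/-0.116534 ≈ 2.023.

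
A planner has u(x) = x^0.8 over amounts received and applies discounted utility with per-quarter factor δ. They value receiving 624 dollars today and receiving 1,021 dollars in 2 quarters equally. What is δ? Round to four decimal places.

δ ≈ 0.8212

Indifference means u(624) = δ^2 · u(1021), so δ^2 = u(624)/u(1021).
With u(x) = x^0.8: δ^2 = 624^0.8/1021^0.8 = (624/1021)^0.8 = 0.67441.
So δ = 0.67441^(1/2) ≈ 0.8212.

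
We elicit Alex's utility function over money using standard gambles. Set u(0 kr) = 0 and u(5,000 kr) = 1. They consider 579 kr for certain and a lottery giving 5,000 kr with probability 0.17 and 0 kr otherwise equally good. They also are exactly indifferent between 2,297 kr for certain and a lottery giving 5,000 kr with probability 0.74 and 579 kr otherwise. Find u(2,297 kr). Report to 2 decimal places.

0.78

First, u(579 kr) = 0.17·u(5,000 kr) + 0.83·u(0 kr) = 0.17.
The second indifference gives u(2,297 kr) = 0.74·u(5,000 kr) + 0.26·u(579 kr) = 0.74·1.00 + 0.26·0.17 = 0.7842.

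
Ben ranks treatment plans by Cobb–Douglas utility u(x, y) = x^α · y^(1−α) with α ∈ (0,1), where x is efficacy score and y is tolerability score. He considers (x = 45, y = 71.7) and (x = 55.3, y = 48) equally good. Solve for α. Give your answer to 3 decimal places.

α ≈ 0.661

Indifference: 45^α · 71.7^(1−α) = 55.3^α · 48^(1−α).
Taking logs: α·ln 45 + (1−α)·ln 71.7 = α·ln 55.3 + (1−α)·ln 48, i.e. α·-0.206110 = (1−α)·-0.401290.
So α/(1−α) = (-0.401290)/(-0.206110) = 1.946970, and α = 1.946970/2.946970 ≈ 0.661.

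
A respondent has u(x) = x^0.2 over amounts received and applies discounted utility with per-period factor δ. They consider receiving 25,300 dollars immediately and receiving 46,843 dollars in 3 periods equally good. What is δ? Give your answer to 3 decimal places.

The payoff in 3 periods is discounted by δ^3, so u(25300) = δ^3·u(46843) and δ^3 = u(25300)/u(46843).
Since u(x) = x^0.2, δ^3 = (25300/46843)^0.2 = 0.54010^0.2 = 0.88409.
So δ = 0.88409^(1/3) ≈ 0.960.

δ ≈ 0.960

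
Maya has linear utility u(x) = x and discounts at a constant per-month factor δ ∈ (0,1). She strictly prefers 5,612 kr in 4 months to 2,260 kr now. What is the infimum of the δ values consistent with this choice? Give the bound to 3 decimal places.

δ > 0.797

Comparing present values: 2260 < δ^4·5612.
Dividing by 5612: δ^4 > 0.40271. Both sides are positive, so the 4th root keeps the direction.
δ > (2260/5612)^(1/4) ≈ 0.797.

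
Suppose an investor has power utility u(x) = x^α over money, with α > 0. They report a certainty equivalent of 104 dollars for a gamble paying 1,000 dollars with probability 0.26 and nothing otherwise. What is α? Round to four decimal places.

Since u(0) = 0, the lottery's EU is 0.26·1000^α.
Indifference: 104^α = 0.26·1000^α, so (104/1000)^α = 0.26.
Take logs: α = ln 0.26 / ln(104/1000) ≈ 0.595164.

α ≈ 0.5952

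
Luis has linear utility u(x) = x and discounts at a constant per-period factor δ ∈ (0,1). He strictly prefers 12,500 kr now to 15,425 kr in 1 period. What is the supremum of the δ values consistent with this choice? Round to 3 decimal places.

δ < 0.810

Under u(x) = x this choice says 12500 > δ·15425.
So δ < 12500/15425 = 0.81037.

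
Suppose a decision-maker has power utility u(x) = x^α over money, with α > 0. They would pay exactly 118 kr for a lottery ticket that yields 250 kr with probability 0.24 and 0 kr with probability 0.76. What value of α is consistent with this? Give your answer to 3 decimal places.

α ≈ 1.901

EU(lottery) = 0.24·250^α + 0.76·0 = 0.24·250^α.
Indifference: 118^α = 0.24·250^α, so (118/250)^α = 0.24.
Taking logs: α·ln(118/250) = ln(0.24), so α = -1.427116 / -0.750776 ≈ 1.901.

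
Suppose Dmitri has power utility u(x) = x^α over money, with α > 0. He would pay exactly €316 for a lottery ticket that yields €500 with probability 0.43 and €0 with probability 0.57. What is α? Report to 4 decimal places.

The lottery's expected utility is 0.43·u(500) + 0.57·u(0) = 0.43·500^α (since u(0) = 0 for α > 0).
Indifference: 316^α = 0.43·500^α, so (316/500)^α = 0.43.
α = ln(0.43) / ln(316/500) = -0.8439701/-0.4588659 ≈ 1.8393.

α ≈ 1.8393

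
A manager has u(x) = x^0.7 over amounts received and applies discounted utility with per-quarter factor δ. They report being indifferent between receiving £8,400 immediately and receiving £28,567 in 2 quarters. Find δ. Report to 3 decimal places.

δ ≈ 0.652

Indifference means u(8400) = δ^2 · u(28567), so δ^2 = u(8400)/u(28567).
With u(x) = x^0.7: δ^2 = 8400^0.7/28567^0.7 = (8400/28567)^0.7 = 0.42451.
So δ = 0.42451^(1/2) ≈ 0.652.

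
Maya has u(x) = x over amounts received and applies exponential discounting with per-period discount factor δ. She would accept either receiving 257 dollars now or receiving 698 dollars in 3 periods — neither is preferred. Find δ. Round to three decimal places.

δ ≈ 0.717

The payoff in 3 periods is discounted by δ^3, so u(257) = δ^3·u(698) and δ^3 = u(257)/u(698).
With u(x) = x: δ^3 = 257/698 = 0.36819.
Taking the cube root: δ = 0.36819^(1/3) ≈ 0.717.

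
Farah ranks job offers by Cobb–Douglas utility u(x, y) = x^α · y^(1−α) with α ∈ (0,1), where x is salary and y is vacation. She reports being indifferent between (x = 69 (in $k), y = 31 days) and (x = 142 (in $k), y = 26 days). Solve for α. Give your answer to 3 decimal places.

α ≈ 0.196

Indifference: 69^α · 31^(1−α) = 142^α · 26^(1−α).
Rearrange to (69/142)^α = (26/31)^(1−α) and take logs: α·-0.721721 = (1−α)·-0.175891.
Thus α·(-0.897612) = -0.175891, so α = -0.175891/-0.897612 ≈ 0.196.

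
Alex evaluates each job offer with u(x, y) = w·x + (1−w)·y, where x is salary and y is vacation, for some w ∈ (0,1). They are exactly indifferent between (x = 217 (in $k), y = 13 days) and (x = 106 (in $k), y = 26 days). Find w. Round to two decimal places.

w = 0.10

u(217,13) = u(106,26) means w·217 + (1−w)·13 = w·106 + (1−w)·26.
Collecting terms: w·111 = (1−w)·13.
Hence w = 13/(111+13) = 13/124 = 0.10.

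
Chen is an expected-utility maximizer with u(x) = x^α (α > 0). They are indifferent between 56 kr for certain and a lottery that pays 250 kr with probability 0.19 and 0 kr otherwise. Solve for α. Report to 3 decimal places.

α ≈ 1.110

EU(lottery) = 0.19·250^α + 0.81·0 = 0.19·250^α.
Equating: 56^α = 0.19·250^α, i.e. 0.2240^α = 0.19.
α = ln(0.19) / ln(56/250) = -1.660731/-1.496109 ≈ 1.110.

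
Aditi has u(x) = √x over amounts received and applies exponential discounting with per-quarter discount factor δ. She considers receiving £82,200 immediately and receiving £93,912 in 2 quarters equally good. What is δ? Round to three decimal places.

δ ≈ 0.967

Indifference means u(82200) = δ^2 · u(93912), so δ^2 = u(82200)/u(93912).
Since u(x) = √x, δ^2 = √(82200/93912) = 0.93557.
Hence δ = (0.93557)^(1/2) = 0.96725.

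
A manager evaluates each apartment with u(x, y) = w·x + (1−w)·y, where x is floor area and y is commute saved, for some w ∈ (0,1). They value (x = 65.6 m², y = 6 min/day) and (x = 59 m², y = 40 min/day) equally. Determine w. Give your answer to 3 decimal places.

w = 0.837

Equating utilities: w·65.6 + (1−w)·6 = w·59 + (1−w)·40.
Collecting terms: w·6.6 = (1−w)·34.
Hence w = 34/(6.6+34) = 34/40.6 = 0.837.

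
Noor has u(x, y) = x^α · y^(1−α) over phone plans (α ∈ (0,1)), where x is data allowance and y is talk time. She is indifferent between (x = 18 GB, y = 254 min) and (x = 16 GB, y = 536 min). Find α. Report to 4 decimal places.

The Cobb–Douglas utilities coincide, so 18^α·254^(1−α) = 16^α·536^(1−α).
Taking logs: α·ln 18 + (1−α)·ln 254 = α·ln 16 + (1−α)·ln 536, i.e. α·0.1177830 = (1−α)·0.7467999.
Thus α·(0.8645829) = 0.7467999, so α = 0.7467999/0.8645829 ≈ 0.8638.

α ≈ 0.8638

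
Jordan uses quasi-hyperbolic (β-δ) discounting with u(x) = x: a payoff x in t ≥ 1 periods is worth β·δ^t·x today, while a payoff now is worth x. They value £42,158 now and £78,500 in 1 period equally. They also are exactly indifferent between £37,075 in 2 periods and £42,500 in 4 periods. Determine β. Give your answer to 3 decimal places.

From the later pair, β·δ^2·37075 = β·δ^4·42500; dividing through, δ^2 = 37075/42500 = 0.87235, so δ = 0.93400.
The first indifference: 42158 = β·δ·78500, so β = 42158/(δ·78500) = 42158/(0.93400·78500) ≈ 0.575.

β ≈ 0.575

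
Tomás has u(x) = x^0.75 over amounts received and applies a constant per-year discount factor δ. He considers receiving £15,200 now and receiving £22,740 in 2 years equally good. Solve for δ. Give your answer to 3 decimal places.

δ ≈ 0.860

The payoff in 2 years is discounted by δ^2, so u(15200) = δ^2·u(22740) and δ^2 = u(15200)/u(22740).
Since u(x) = x^0.75, δ^2 = (15200/22740)^0.75 = 0.66843^0.75 = 0.73925.
Hence δ = (0.73925)^(1/2) = 0.85980.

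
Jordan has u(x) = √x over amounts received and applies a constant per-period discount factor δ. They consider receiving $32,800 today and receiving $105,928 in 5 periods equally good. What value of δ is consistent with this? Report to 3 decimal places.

Indifference means u(32800) = δ^5 · u(105928), so δ^5 = u(32800)/u(105928).
With u(x) = √x: δ^5 = √32800/√105928 = √(32800/105928) = 0.55646.
So δ = 0.55646^(1/5) ≈ 0.889.

δ ≈ 0.889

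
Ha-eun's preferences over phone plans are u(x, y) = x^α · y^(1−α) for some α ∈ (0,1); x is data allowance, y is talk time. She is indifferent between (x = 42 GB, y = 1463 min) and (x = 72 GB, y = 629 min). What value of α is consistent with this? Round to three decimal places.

Set the two utilities equal: 42^α·1463^(1−α) = 72^α·629^(1−α).
(42/72)^α = (629/1463)^(1−α); take logs: α·ln(42/72) = (1−α)·ln(629/1463), i.e. α·-0.538997 = (1−α)·-0.844113.
With A = -0.538997 and B = -0.844113: α·A = (1−α)·B, so α = B/(A+B) = -0.844113/-1.383110 ≈ 0.610.

α ≈ 0.610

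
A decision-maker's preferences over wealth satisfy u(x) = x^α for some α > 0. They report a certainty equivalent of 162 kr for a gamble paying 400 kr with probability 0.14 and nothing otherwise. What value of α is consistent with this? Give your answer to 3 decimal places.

Since u(0) = 0, the lottery's EU is 0.14·400^α.
Indifference: 162^α = 0.14·400^α, so (162/400)^α = 0.14.
α = ln(0.14) / ln(162/400) = -1.966113/-0.903868 ≈ 2.175.

α ≈ 2.175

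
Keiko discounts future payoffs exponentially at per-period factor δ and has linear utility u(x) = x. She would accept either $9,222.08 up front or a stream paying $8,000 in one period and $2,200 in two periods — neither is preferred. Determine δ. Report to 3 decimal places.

δ ≈ 0.920

Present value of the stream is 8000·δ + 2200·δ². Indifference gives 8000δ + 2200δ² = 9222.08.
So 2200δ² + 8000δ − 9222.08 = 0.
The positive root is δ = [−8000 + √(8000² + 4·2200·9222.08)] / (2·2200) = (−8000 + 12048.000)/4400 ≈ 0.920.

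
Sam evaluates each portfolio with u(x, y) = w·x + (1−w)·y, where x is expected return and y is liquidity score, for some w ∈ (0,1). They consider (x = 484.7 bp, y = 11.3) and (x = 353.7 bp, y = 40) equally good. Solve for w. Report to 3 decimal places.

Indifference: w·484.7 + (1−w)·11.3 = w·353.7 + (1−w)·40.
w·(484.7−353.7) = (1−w)·(40−11.3), i.e. w·131 = (1−w)·28.7.
The marginal rate of substitution is 28.7/131, so w = 28.7/(131+28.7) = 0.180.

w = 0.180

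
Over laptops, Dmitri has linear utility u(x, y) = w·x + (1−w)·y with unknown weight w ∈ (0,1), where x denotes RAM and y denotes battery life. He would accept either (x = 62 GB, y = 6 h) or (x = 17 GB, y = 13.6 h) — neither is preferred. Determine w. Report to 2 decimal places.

Indifference: w·62 + (1−w)·6 = w·17 + (1−w)·13.6.
Collecting terms: w·45 = (1−w)·7.6.
So w/(1−w) = 7.6/45 = 0.1689, giving w = 7.6/(45+7.6) = 0.14.

w = 0.14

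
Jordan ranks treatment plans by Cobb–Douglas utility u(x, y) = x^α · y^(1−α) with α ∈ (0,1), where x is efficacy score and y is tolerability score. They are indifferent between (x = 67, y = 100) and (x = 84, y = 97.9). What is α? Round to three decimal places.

Set the two utilities equal: 67^α·100^(1−α) = 84^α·97.9^(1−α).
Taking logs: α·ln 67 + (1−α)·ln 100 = α·ln 84 + (1−α)·ln 97.9, i.e. α·-0.226124 = (1−α)·-0.021224.
With A = -0.226124 and B = -0.021224: α·A = (1−α)·B, so α = B/(A+B) = -0.021224/-0.247348 ≈ 0.086.

α ≈ 0.086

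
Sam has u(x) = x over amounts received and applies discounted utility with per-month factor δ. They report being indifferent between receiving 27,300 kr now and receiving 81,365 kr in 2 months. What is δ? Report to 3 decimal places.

δ ≈ 0.579

The payoff in 2 months is discounted by δ^2, so u(27300) = δ^2·u(81365) and δ^2 = u(27300)/u(81365).
With u(x) = x: δ^2 = 27300/81365 = 0.33553.
Taking the square root: δ = 0.33553^(1/2) ≈ 0.579.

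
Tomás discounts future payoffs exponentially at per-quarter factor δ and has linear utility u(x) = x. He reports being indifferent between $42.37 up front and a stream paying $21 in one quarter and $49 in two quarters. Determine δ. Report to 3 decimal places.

The stream is worth 21δ + 49δ² today, so 21δ + 49δ² = 42.37.
That is, 49δ² + 21δ − 42.37 = 0, a quadratic in δ.
The positive root is δ = [−21 + √(21² + 4·49·42.37)] / (2·49) = (−21 + 93.517)/98 ≈ 0.740.

δ ≈ 0.740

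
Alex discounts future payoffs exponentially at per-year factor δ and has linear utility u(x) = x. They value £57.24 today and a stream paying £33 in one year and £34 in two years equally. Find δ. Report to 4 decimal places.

Equating present values: 57.24 = 33δ + 34δ².
So 34δ² + 33δ − 57.24 = 0.
δ = (−33 + √(33² + 4·34·57.24)) / (2·34) = (−33 + √8873.64) / 68 ≈ 0.9000.

δ ≈ 0.9000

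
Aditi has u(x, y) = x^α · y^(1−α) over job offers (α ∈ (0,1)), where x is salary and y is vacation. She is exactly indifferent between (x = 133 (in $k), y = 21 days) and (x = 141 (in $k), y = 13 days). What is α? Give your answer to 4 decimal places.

Set the two utilities equal: 133^α·21^(1−α) = 141^α·13^(1−α).
Rearrange to (133/141)^α = (13/21)^(1−α) and take logs: α·-0.0584108 = (1−α)·-0.4795731.
With A = -0.0584108 and B = -0.4795731: α·A = (1−α)·B, so α = B/(A+B) = -0.4795731/-0.5379839 ≈ 0.8914.

α ≈ 0.8914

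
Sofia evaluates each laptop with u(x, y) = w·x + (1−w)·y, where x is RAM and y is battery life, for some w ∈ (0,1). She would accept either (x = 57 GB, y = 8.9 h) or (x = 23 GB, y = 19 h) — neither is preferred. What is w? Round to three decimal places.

Equating utilities: w·57 + (1−w)·8.9 = w·23 + (1−w)·19.
w·(57−23) = (1−w)·(19−8.9), i.e. w·34 = (1−w)·10.1.
So w/(1−w) = 10.1/34 = 0.2971, giving w = 10.1/(34+10.1) = 0.229.

w = 0.229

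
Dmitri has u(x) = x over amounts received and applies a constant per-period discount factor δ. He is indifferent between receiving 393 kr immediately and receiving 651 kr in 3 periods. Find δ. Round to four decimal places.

Equating discounted utilities: u(393) = δ^3·u(651) ⇒ δ^3 = u(393)/u(651).
With u(x) = x: δ^3 = 393/651 = 0.60369.
So δ = 0.60369^(1/3) ≈ 0.8452.

δ ≈ 0.8452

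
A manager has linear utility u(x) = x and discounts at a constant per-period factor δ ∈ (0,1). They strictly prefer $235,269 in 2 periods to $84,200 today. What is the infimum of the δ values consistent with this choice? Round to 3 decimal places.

δ > 0.598

Comparing present values: 84200 < δ^2·235269.
Dividing by 235269: δ^2 > 0.35789. Both sides are positive, so the square root keeps the direction.
δ > (84200/235269)^(1/2) ≈ 0.598.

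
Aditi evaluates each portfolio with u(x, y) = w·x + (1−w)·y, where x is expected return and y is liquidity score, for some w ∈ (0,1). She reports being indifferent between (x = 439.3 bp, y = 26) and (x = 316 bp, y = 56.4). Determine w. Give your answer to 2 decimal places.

w = 0.20

u(439.3,26) = u(316,56.4) means w·439.3 + (1−w)·26 = w·316 + (1−w)·56.4.
Rearranging, 123.3·w − 30.4·(1−w) = 0.
Hence w = 30.4/(123.3+30.4) = 30.4/153.7 = 0.20.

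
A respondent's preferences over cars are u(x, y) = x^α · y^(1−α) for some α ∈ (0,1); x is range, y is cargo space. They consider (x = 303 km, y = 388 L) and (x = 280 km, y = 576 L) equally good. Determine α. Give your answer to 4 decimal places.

The Cobb–Douglas utilities coincide, so 303^α·388^(1−α) = 280^α·576^(1−α).
(303/280)^α = (576/388)^(1−α); take logs: α·ln(303/280) = (1−α)·ln(576/388), i.e. α·0.0789432 = (1−α)·0.3951023.
Thus α·(0.4740455) = 0.3951023, so α = 0.3951023/0.4740455 ≈ 0.8335.

α ≈ 0.8335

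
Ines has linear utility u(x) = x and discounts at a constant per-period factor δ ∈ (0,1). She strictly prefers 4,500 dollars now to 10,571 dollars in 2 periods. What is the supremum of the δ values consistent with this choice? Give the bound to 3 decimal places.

δ < 0.652

The preference means 4500 > δ^2·10571.
So δ^2 < 4500/10571 = 0.42569; taking the square root of both positive sides preserves the inequality.
δ < 0.42569^(1/2) = 0.652.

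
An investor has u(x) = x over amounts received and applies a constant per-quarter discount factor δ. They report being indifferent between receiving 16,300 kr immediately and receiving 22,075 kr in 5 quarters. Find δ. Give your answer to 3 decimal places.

Indifference means u(16300) = δ^5 · u(22075), so δ^5 = u(16300)/u(22075).
With u(x) = x: δ^5 = 16300/22075 = 0.73839.
Hence δ = (0.73839)^(1/5) = 0.94115.

δ ≈ 0.941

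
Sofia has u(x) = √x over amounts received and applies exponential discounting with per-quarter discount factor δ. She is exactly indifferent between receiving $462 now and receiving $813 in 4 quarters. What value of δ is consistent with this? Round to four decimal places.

δ ≈ 0.9318

Equating discounted utilities: u(462) = δ^4·u(813) ⇒ δ^4 = u(462)/u(813).
With u(x) = √x: δ^4 = √462/√813 = √(462/813) = 0.75383.
Hence δ = (0.75383)^(1/4) = 0.931792.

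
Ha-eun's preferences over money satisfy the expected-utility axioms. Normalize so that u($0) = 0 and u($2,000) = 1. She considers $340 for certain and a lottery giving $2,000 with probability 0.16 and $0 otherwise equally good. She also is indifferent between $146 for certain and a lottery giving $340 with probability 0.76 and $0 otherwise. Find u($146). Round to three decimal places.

0.122

First, u($340) = 0.16·u($2,000) + 0.84·u($0) = 0.16.
Chaining: u($146) = 0.76·0.16 + 0.24·0.00 = 0.1216.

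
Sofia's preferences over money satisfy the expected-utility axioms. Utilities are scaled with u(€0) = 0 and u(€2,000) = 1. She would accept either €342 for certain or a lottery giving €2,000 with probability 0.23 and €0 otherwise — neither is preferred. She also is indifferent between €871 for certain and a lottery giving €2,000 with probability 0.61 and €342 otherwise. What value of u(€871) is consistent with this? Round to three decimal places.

0.700

The first gamble pins u(€342): it must equal 0.23·1 + 0.77·0 = 0.23.
Chaining: u(€871) = 0.61·1.00 + 0.39·0.23 = 0.6997.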